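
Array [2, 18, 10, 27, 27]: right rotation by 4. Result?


Right rotate by 4: [18, 10, 27, 27, 2]


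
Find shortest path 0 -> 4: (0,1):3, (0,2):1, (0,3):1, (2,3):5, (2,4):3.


Dijkstra from 0:
Distances: {0: 0, 1: 3, 2: 1, 3: 1, 4: 4}
Shortest distance to 4 = 4, path = [0, 2, 4]


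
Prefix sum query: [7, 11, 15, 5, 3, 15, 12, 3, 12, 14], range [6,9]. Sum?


Prefix sums: [0, 7, 18, 33, 38, 41, 56, 68, 71, 83, 97]
Sum[6..9] = prefix[10] - prefix[6] = 97 - 56 = 41


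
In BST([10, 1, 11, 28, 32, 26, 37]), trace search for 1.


BST root = 10
Search for 1: compare at each node
Path: [10, 1]


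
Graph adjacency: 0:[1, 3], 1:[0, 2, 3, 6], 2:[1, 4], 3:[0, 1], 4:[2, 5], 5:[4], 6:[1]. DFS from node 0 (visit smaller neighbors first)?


DFS stack-based: start with [0]
Visit order: [0, 1, 2, 4, 5, 3, 6]


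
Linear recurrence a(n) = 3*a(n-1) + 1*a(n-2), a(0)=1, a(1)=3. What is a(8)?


Build bottom-up:
...a(6)=1189, a(7)=3927, a(8)=3*3927+1*1189=12970


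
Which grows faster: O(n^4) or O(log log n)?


double-logarithmic grows slower than quartic
O(log log n) is asymptotically smaller; O(n^4) grows faster


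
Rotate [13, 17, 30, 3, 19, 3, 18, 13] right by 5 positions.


Right rotate by 5: [3, 19, 3, 18, 13, 13, 17, 30]


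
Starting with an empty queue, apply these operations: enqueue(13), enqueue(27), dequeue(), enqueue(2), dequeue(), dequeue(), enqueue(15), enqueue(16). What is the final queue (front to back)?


enqueue(13) -> [13]
enqueue(27) -> [13, 27]
dequeue() returns 13 -> [27]
enqueue(2) -> [27, 2]
dequeue() returns 27 -> [2]
dequeue() returns 2 -> []
enqueue(15) -> [15]
enqueue(16) -> [15, 16]
Final queue (front to back): [15, 16]


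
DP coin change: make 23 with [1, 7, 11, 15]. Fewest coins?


dp[0]=0; dp[i]=1+min(dp[i-c] for c in coins)
...dp[18]=2, dp[19]=3, dp[20]=4, dp[21]=3, dp[22]=2, dp[23]=3
Minimum coins for 23 = 3


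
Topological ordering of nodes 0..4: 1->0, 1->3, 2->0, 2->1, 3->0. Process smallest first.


Kahn's algorithm, process smallest node first
Order: [2, 1, 3, 0, 4]


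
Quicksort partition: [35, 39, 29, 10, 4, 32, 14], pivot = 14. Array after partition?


Elements <= 14 go left of pivot.
Result: [10, 4, 14, 35, 39, 32, 29], pivot at index 2


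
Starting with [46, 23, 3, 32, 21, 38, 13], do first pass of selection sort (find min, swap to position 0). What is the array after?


After one pass: [3, 23, 46, 32, 21, 38, 13]


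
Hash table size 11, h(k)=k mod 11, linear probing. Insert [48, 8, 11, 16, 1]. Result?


Insertions: 48->slot 4; 8->slot 8; 11->slot 0; 16->slot 5; 1->slot 1
Table: [11, 1, None, None, 48, 16, None, None, 8, None, None]


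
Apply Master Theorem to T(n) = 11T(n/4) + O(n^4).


a=11, b=4, c=4. log_4(11)=1.730 < c=4. Case 3: O(n^c) = O(n^4)
Complexity: O(n^4)


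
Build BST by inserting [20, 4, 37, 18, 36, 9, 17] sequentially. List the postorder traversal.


Root = 20; build tree by BST insertion.
Postorder traversal: [17, 9, 18, 4, 36, 37, 20]


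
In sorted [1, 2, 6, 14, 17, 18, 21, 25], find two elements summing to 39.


Two pointers: lo=0, hi=7
Found pair: (14, 25) summing to 39


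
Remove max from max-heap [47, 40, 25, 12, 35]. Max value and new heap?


Max = 47
Replace root with last, heapify down
Resulting heap: [40, 35, 25, 12]


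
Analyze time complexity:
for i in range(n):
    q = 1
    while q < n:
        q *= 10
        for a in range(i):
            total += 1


Per nesting level: O(n) * O(log n) * O(n) [triangular over i] = O(n^2 log n)
Complexity: O(n^2 log n)


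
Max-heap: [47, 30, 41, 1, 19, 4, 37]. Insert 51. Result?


Append 51: [47, 30, 41, 1, 19, 4, 37, 51]
Bubble up: swap idx 7(51) with idx 3(1); swap idx 3(51) with idx 1(30); swap idx 1(51) with idx 0(47)
Result: [51, 47, 41, 30, 19, 4, 37, 1]


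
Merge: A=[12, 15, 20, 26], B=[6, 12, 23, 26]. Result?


Compare heads, take smaller each step.
Merged: [6, 12, 12, 15, 20, 23, 26, 26]


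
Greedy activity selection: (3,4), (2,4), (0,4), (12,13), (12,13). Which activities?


Greedy: pick earliest-ending, then skip overlaps.
Selected (2 activities): [(3, 4), (12, 13)]


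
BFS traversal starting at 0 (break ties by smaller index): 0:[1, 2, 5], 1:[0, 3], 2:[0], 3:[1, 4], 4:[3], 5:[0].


BFS queue: start with [0]
Visit order: [0, 1, 2, 5, 3, 4]


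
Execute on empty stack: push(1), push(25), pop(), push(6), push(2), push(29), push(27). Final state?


push(1) -> [1]
push(25) -> [1, 25]
pop() returns 25 -> [1]
push(6) -> [1, 6]
push(2) -> [1, 6, 2]
push(29) -> [1, 6, 2, 29]
push(27) -> [1, 6, 2, 29, 27]
Final stack (bottom to top): [1, 6, 2, 29, 27]


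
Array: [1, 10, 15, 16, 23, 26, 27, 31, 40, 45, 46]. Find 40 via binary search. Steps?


Search for 40:
[0,10] mid=5 arr[5]=26
[6,10] mid=8 arr[8]=40
Total: 2 comparisons


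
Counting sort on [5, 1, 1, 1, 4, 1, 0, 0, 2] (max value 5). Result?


Count array: [2, 4, 1, 0, 1, 1]
Reconstruct: [0, 0, 1, 1, 1, 1, 2, 4, 5]


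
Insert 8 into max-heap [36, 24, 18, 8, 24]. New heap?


Append 8: [36, 24, 18, 8, 24, 8]
Bubble up: no swaps needed
Result: [36, 24, 18, 8, 24, 8]


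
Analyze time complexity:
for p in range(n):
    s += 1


Per nesting level: O(n) = O(n)
Complexity: O(n)


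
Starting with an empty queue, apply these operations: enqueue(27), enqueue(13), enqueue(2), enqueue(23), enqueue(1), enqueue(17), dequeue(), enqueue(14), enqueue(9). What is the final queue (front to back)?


enqueue(27) -> [27]
enqueue(13) -> [27, 13]
enqueue(2) -> [27, 13, 2]
enqueue(23) -> [27, 13, 2, 23]
enqueue(1) -> [27, 13, 2, 23, 1]
enqueue(17) -> [27, 13, 2, 23, 1, 17]
dequeue() returns 27 -> [13, 2, 23, 1, 17]
enqueue(14) -> [13, 2, 23, 1, 17, 14]
enqueue(9) -> [13, 2, 23, 1, 17, 14, 9]
Final queue (front to back): [13, 2, 23, 1, 17, 14, 9]


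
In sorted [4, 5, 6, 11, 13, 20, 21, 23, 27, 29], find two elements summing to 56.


Two pointers: lo=0, hi=9
Found pair: (27, 29) summing to 56


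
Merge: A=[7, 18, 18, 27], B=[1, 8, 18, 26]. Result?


Compare heads, take smaller each step.
Merged: [1, 7, 8, 18, 18, 18, 26, 27]


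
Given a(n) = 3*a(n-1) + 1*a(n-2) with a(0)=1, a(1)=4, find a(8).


Build bottom-up:
...a(6)=1549, a(7)=5116, a(8)=3*5116+1*1549=16897


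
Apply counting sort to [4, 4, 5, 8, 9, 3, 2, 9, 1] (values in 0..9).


Count array: [0, 1, 1, 1, 2, 1, 0, 0, 1, 2]
Reconstruct: [1, 2, 3, 4, 4, 5, 8, 9, 9]


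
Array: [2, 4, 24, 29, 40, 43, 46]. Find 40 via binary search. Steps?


Search for 40:
[0,6] mid=3 arr[3]=29
[4,6] mid=5 arr[5]=43
[4,4] mid=4 arr[4]=40
Total: 3 comparisons


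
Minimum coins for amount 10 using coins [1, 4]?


dp[0]=0; dp[i]=1+min(dp[i-c] for c in coins)
...dp[5]=2, dp[6]=3, dp[7]=4, dp[8]=2, dp[9]=3, dp[10]=4
Minimum coins for 10 = 4


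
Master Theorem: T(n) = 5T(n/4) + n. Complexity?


a=5, b=4, c=1. log_4(5)=1.161 > c=1. Case 1: O(n^log_b(a)) = O(n^1.161)
Complexity: O(n^1.161)


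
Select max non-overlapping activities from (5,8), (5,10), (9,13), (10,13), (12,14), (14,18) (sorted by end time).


Greedy: pick earliest-ending, then skip overlaps.
Selected (3 activities): [(5, 8), (9, 13), (14, 18)]


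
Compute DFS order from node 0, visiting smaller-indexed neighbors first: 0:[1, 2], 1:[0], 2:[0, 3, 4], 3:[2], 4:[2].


DFS stack-based: start with [0]
Visit order: [0, 1, 2, 3, 4]


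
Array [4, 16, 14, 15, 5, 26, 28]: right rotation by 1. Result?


Right rotate by 1: [28, 4, 16, 14, 15, 5, 26]


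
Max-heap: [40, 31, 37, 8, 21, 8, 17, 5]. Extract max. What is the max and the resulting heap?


Max = 40
Replace root with last, heapify down
Resulting heap: [37, 31, 17, 8, 21, 8, 5]


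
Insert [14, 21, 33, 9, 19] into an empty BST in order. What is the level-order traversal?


Root = 14; build tree by BST insertion.
Level-Order traversal: [14, 9, 21, 19, 33]


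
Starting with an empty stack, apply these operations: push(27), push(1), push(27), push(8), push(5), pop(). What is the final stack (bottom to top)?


push(27) -> [27]
push(1) -> [27, 1]
push(27) -> [27, 1, 27]
push(8) -> [27, 1, 27, 8]
push(5) -> [27, 1, 27, 8, 5]
pop() returns 5 -> [27, 1, 27, 8]
Final stack (bottom to top): [27, 1, 27, 8]


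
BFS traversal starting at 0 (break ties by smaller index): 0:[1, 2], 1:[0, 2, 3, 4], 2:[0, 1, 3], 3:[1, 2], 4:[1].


BFS queue: start with [0]
Visit order: [0, 1, 2, 3, 4]


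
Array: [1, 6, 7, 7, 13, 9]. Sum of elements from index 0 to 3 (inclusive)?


Prefix sums: [0, 1, 7, 14, 21, 34, 43]
Sum[0..3] = prefix[4] - prefix[0] = 21 - 0 = 21


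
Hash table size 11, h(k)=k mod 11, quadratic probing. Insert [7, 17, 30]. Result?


Insertions: 7->slot 7; 17->slot 6; 30->slot 8
Table: [None, None, None, None, None, None, 17, 7, 30, None, None]


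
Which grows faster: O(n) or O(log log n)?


double-logarithmic grows slower than linear
O(log log n) is asymptotically smaller; O(n) grows faster


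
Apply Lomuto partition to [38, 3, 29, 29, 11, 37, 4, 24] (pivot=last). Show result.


Elements <= 24 go left of pivot.
Result: [3, 11, 4, 24, 38, 37, 29, 29], pivot at index 3


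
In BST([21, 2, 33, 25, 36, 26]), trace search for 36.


BST root = 21
Search for 36: compare at each node
Path: [21, 33, 36]


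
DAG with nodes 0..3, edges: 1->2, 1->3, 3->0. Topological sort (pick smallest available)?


Kahn's algorithm, process smallest node first
Order: [1, 2, 3, 0]


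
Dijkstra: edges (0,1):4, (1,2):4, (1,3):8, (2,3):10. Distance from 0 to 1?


Dijkstra from 0:
Distances: {0: 0, 1: 4, 2: 8, 3: 12}
Shortest distance to 1 = 4, path = [0, 1]


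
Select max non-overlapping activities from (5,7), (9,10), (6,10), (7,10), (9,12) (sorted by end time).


Greedy: pick earliest-ending, then skip overlaps.
Selected (2 activities): [(5, 7), (9, 10)]


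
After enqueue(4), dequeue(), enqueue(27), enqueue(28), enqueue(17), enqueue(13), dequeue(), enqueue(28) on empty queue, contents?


enqueue(4) -> [4]
dequeue() returns 4 -> []
enqueue(27) -> [27]
enqueue(28) -> [27, 28]
enqueue(17) -> [27, 28, 17]
enqueue(13) -> [27, 28, 17, 13]
dequeue() returns 27 -> [28, 17, 13]
enqueue(28) -> [28, 17, 13, 28]
Final queue (front to back): [28, 17, 13, 28]


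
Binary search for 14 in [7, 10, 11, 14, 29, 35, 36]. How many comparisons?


Search for 14:
[0,6] mid=3 arr[3]=14
Total: 1 comparisons


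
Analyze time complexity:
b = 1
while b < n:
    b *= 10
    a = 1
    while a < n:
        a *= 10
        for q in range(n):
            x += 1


Per nesting level: O(log n) * O(log n) * O(n) = O(n (log n)^2)
Complexity: O(n (log n)^2)


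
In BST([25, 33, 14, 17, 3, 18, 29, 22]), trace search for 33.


BST root = 25
Search for 33: compare at each node
Path: [25, 33]


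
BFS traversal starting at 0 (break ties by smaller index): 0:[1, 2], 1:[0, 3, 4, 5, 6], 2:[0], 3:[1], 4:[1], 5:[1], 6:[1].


BFS queue: start with [0]
Visit order: [0, 1, 2, 3, 4, 5, 6]


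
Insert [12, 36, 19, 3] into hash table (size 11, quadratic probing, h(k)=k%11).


Insertions: 12->slot 1; 36->slot 3; 19->slot 8; 3->slot 4
Table: [None, 12, None, 36, 3, None, None, None, 19, None, None]


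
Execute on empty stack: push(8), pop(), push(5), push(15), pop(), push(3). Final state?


push(8) -> [8]
pop() returns 8 -> []
push(5) -> [5]
push(15) -> [5, 15]
pop() returns 15 -> [5]
push(3) -> [5, 3]
Final stack (bottom to top): [5, 3]


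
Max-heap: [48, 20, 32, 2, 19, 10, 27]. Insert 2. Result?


Append 2: [48, 20, 32, 2, 19, 10, 27, 2]
Bubble up: no swaps needed
Result: [48, 20, 32, 2, 19, 10, 27, 2]


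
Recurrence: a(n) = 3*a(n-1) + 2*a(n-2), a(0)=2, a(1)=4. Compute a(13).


Build bottom-up:
...a(11)=1453256, a(12)=5175848, a(13)=3*5175848+2*1453256=18434056


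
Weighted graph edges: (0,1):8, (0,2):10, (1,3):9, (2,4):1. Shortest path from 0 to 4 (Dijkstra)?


Dijkstra from 0:
Distances: {0: 0, 1: 8, 2: 10, 3: 17, 4: 11}
Shortest distance to 4 = 11, path = [0, 2, 4]


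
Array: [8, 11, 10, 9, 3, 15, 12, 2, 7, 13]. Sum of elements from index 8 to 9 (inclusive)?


Prefix sums: [0, 8, 19, 29, 38, 41, 56, 68, 70, 77, 90]
Sum[8..9] = prefix[10] - prefix[8] = 90 - 70 = 20


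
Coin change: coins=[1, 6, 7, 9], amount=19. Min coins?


dp[0]=0; dp[i]=1+min(dp[i-c] for c in coins)
...dp[14]=2, dp[15]=2, dp[16]=2, dp[17]=3, dp[18]=2, dp[19]=3
Minimum coins for 19 = 3


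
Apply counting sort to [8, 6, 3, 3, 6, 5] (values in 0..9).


Count array: [0, 0, 0, 2, 0, 1, 2, 0, 1, 0]
Reconstruct: [3, 3, 5, 6, 6, 8]


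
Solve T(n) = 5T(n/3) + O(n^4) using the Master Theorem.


a=5, b=3, c=4. log_3(5)=1.465 < c=4. Case 3: O(n^c) = O(n^4)
Complexity: O(n^4)


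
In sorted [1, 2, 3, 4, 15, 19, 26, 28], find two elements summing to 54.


Two pointers: lo=0, hi=7
Found pair: (26, 28) summing to 54


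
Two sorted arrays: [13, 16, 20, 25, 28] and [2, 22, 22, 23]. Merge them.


Compare heads, take smaller each step.
Merged: [2, 13, 16, 20, 22, 22, 23, 25, 28]


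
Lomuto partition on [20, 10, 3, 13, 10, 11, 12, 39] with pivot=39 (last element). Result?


Elements <= 39 go left of pivot.
Result: [20, 10, 3, 13, 10, 11, 12, 39], pivot at index 7


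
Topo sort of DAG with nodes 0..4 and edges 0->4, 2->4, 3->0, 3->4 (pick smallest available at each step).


Kahn's algorithm, process smallest node first
Order: [1, 2, 3, 0, 4]


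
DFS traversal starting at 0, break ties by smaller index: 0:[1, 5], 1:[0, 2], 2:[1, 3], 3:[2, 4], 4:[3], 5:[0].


DFS stack-based: start with [0]
Visit order: [0, 1, 2, 3, 4, 5]


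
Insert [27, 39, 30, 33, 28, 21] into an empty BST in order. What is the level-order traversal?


Root = 27; build tree by BST insertion.
Level-Order traversal: [27, 21, 39, 30, 28, 33]


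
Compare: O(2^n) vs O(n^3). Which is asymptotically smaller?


cubic grows slower than exponential
O(n^3) is asymptotically smaller; O(2^n) grows faster


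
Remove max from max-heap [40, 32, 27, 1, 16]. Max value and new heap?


Max = 40
Replace root with last, heapify down
Resulting heap: [32, 16, 27, 1]


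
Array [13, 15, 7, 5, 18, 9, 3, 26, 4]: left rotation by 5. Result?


Left rotate by 5: [9, 3, 26, 4, 13, 15, 7, 5, 18]


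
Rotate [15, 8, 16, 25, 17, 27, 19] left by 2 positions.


Left rotate by 2: [16, 25, 17, 27, 19, 15, 8]


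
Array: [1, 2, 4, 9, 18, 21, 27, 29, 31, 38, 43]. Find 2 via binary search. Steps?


Search for 2:
[0,10] mid=5 arr[5]=21
[0,4] mid=2 arr[2]=4
[0,1] mid=0 arr[0]=1
[1,1] mid=1 arr[1]=2
Total: 4 comparisons


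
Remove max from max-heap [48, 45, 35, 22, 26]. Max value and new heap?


Max = 48
Replace root with last, heapify down
Resulting heap: [45, 26, 35, 22]


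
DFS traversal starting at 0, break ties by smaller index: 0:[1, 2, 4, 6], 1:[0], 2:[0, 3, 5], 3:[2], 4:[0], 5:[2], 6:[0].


DFS stack-based: start with [0]
Visit order: [0, 1, 2, 3, 5, 4, 6]


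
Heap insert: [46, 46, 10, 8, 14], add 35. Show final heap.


Append 35: [46, 46, 10, 8, 14, 35]
Bubble up: swap idx 5(35) with idx 2(10)
Result: [46, 46, 35, 8, 14, 10]


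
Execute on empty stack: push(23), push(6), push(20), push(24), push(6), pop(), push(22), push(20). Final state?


push(23) -> [23]
push(6) -> [23, 6]
push(20) -> [23, 6, 20]
push(24) -> [23, 6, 20, 24]
push(6) -> [23, 6, 20, 24, 6]
pop() returns 6 -> [23, 6, 20, 24]
push(22) -> [23, 6, 20, 24, 22]
push(20) -> [23, 6, 20, 24, 22, 20]
Final stack (bottom to top): [23, 6, 20, 24, 22, 20]


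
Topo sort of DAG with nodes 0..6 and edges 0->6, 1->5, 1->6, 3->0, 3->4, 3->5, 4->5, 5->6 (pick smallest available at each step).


Kahn's algorithm, process smallest node first
Order: [1, 2, 3, 0, 4, 5, 6]


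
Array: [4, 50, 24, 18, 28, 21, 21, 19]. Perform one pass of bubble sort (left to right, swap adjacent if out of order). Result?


After one pass: [4, 24, 18, 28, 21, 21, 19, 50]


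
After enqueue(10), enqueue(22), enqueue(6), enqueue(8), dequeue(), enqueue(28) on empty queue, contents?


enqueue(10) -> [10]
enqueue(22) -> [10, 22]
enqueue(6) -> [10, 22, 6]
enqueue(8) -> [10, 22, 6, 8]
dequeue() returns 10 -> [22, 6, 8]
enqueue(28) -> [22, 6, 8, 28]
Final queue (front to back): [22, 6, 8, 28]


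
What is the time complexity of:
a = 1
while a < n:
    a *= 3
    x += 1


Per nesting level: O(log n) = O(log n)
Complexity: O(log n)


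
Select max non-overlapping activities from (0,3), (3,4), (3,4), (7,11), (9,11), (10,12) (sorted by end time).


Greedy: pick earliest-ending, then skip overlaps.
Selected (3 activities): [(0, 3), (3, 4), (7, 11)]


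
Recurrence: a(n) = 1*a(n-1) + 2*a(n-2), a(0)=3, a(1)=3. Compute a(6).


Build bottom-up:
...a(4)=33, a(5)=63, a(6)=1*63+2*33=129


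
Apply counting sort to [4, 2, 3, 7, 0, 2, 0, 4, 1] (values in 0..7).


Count array: [2, 1, 2, 1, 2, 0, 0, 1]
Reconstruct: [0, 0, 1, 2, 2, 3, 4, 4, 7]


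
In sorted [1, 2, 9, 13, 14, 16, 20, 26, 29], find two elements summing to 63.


Two pointers: lo=0, hi=8
No pair sums to 63


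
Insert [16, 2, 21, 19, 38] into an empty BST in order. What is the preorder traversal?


Root = 16; build tree by BST insertion.
Preorder traversal: [16, 2, 21, 19, 38]


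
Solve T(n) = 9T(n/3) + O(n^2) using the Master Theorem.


a=9, b=3, c=2. log_3(9)=2 = c=2. Case 2: O(n^c log n) = O(n^2 log n)
Complexity: O(n^2 log n)


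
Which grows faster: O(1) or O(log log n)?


constant grows slower than double-logarithmic
O(1) is asymptotically smaller; O(log log n) grows faster


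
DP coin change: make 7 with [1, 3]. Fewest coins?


dp[0]=0; dp[i]=1+min(dp[i-c] for c in coins)
...dp[2]=2, dp[3]=1, dp[4]=2, dp[5]=3, dp[6]=2, dp[7]=3
Minimum coins for 7 = 3


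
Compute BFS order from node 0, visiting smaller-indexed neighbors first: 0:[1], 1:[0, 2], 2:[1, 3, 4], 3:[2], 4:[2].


BFS queue: start with [0]
Visit order: [0, 1, 2, 3, 4]


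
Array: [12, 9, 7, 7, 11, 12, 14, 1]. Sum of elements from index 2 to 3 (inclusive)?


Prefix sums: [0, 12, 21, 28, 35, 46, 58, 72, 73]
Sum[2..3] = prefix[4] - prefix[2] = 35 - 21 = 14


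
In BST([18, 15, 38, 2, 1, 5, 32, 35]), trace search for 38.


BST root = 18
Search for 38: compare at each node
Path: [18, 38]


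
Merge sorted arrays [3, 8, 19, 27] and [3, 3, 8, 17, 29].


Compare heads, take smaller each step.
Merged: [3, 3, 3, 8, 8, 17, 19, 27, 29]


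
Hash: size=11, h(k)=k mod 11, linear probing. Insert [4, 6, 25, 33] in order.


Insertions: 4->slot 4; 6->slot 6; 25->slot 3; 33->slot 0
Table: [33, None, None, 25, 4, None, 6, None, None, None, None]


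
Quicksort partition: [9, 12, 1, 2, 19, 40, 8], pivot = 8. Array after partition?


Elements <= 8 go left of pivot.
Result: [1, 2, 8, 12, 19, 40, 9], pivot at index 2


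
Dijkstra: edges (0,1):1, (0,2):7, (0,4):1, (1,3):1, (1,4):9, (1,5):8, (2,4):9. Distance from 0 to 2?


Dijkstra from 0:
Distances: {0: 0, 1: 1, 2: 7, 3: 2, 4: 1, 5: 9}
Shortest distance to 2 = 7, path = [0, 2]


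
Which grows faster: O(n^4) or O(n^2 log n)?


n^2 log n grows slower than quartic
O(n^2 log n) is asymptotically smaller; O(n^4) grows faster


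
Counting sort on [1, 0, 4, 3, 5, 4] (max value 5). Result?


Count array: [1, 1, 0, 1, 2, 1]
Reconstruct: [0, 1, 3, 4, 4, 5]


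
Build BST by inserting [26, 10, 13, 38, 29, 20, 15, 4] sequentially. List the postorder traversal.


Root = 26; build tree by BST insertion.
Postorder traversal: [4, 15, 20, 13, 10, 29, 38, 26]


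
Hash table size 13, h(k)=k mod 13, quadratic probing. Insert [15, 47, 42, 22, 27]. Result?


Insertions: 15->slot 2; 47->slot 8; 42->slot 3; 22->slot 9; 27->slot 1
Table: [None, 27, 15, 42, None, None, None, None, 47, 22, None, None, None]


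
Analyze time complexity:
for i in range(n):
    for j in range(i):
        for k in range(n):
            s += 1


Per nesting level: O(n) * O(n) [triangular over i] * O(n) = O(n^3)
Complexity: O(n^3)


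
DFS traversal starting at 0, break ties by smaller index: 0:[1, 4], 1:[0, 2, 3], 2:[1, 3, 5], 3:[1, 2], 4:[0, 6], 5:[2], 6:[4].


DFS stack-based: start with [0]
Visit order: [0, 1, 2, 3, 5, 4, 6]


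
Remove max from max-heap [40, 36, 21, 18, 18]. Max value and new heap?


Max = 40
Replace root with last, heapify down
Resulting heap: [36, 18, 21, 18]


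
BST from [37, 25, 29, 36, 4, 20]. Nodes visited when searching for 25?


BST root = 37
Search for 25: compare at each node
Path: [37, 25]


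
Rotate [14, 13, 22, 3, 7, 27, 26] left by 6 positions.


Left rotate by 6: [26, 14, 13, 22, 3, 7, 27]


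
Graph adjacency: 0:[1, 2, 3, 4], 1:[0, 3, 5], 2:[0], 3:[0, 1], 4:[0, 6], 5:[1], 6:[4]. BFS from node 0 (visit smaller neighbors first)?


BFS queue: start with [0]
Visit order: [0, 1, 2, 3, 4, 5, 6]


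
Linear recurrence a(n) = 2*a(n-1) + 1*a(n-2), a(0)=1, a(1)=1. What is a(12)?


Build bottom-up:
...a(10)=3363, a(11)=8119, a(12)=2*8119+1*3363=19601


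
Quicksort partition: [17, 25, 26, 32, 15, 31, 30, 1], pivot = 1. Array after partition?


Elements <= 1 go left of pivot.
Result: [1, 25, 26, 32, 15, 31, 30, 17], pivot at index 0


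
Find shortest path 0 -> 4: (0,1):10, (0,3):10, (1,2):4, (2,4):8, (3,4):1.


Dijkstra from 0:
Distances: {0: 0, 1: 10, 2: 14, 3: 10, 4: 11}
Shortest distance to 4 = 11, path = [0, 3, 4]


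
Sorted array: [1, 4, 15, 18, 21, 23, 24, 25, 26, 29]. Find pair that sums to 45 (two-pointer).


Two pointers: lo=0, hi=9
Found pair: (21, 24) summing to 45


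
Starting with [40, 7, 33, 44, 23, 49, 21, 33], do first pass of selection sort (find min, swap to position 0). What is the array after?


After one pass: [7, 40, 33, 44, 23, 49, 21, 33]


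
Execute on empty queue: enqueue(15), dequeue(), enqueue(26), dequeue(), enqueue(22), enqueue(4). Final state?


enqueue(15) -> [15]
dequeue() returns 15 -> []
enqueue(26) -> [26]
dequeue() returns 26 -> []
enqueue(22) -> [22]
enqueue(4) -> [22, 4]
Final queue (front to back): [22, 4]


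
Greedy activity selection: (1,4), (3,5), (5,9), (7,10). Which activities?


Greedy: pick earliest-ending, then skip overlaps.
Selected (2 activities): [(1, 4), (5, 9)]


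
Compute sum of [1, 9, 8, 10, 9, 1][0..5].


Prefix sums: [0, 1, 10, 18, 28, 37, 38]
Sum[0..5] = prefix[6] - prefix[0] = 38 - 0 = 38


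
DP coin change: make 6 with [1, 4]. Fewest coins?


dp[0]=0; dp[i]=1+min(dp[i-c] for c in coins)
...dp[1]=1, dp[2]=2, dp[3]=3, dp[4]=1, dp[5]=2, dp[6]=3
Minimum coins for 6 = 3


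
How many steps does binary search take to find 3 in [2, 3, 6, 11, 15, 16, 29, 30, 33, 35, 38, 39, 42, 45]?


Search for 3:
[0,13] mid=6 arr[6]=29
[0,5] mid=2 arr[2]=6
[0,1] mid=0 arr[0]=2
[1,1] mid=1 arr[1]=3
Total: 4 comparisons


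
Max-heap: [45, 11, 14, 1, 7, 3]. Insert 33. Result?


Append 33: [45, 11, 14, 1, 7, 3, 33]
Bubble up: swap idx 6(33) with idx 2(14)
Result: [45, 11, 33, 1, 7, 3, 14]


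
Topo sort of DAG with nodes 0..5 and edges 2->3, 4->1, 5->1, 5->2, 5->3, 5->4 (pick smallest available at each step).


Kahn's algorithm, process smallest node first
Order: [0, 5, 2, 3, 4, 1]


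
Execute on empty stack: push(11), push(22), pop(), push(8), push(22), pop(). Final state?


push(11) -> [11]
push(22) -> [11, 22]
pop() returns 22 -> [11]
push(8) -> [11, 8]
push(22) -> [11, 8, 22]
pop() returns 22 -> [11, 8]
Final stack (bottom to top): [11, 8]


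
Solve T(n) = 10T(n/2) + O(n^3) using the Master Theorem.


a=10, b=2, c=3. log_2(10)=3.322 > c=3. Case 1: O(n^log_b(a)) = O(n^3.322)
Complexity: O(n^3.322)


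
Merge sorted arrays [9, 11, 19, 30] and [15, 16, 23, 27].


Compare heads, take smaller each step.
Merged: [9, 11, 15, 16, 19, 23, 27, 30]


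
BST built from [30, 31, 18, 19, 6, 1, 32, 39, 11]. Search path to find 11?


BST root = 30
Search for 11: compare at each node
Path: [30, 18, 6, 11]


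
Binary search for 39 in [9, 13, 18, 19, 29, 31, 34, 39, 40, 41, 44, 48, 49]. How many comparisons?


Search for 39:
[0,12] mid=6 arr[6]=34
[7,12] mid=9 arr[9]=41
[7,8] mid=7 arr[7]=39
Total: 3 comparisons


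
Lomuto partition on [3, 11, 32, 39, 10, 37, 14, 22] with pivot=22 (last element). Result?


Elements <= 22 go left of pivot.
Result: [3, 11, 10, 14, 22, 37, 39, 32], pivot at index 4


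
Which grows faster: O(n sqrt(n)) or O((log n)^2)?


polylogarithmic grows slower than n^1.5
O((log n)^2) is asymptotically smaller; O(n sqrt(n)) grows faster


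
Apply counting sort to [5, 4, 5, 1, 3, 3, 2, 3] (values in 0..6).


Count array: [0, 1, 1, 3, 1, 2, 0]
Reconstruct: [1, 2, 3, 3, 3, 4, 5, 5]


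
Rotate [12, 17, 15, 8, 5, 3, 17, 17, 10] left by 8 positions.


Left rotate by 8: [10, 12, 17, 15, 8, 5, 3, 17, 17]


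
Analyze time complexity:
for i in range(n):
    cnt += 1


Per nesting level: O(n) = O(n)
Complexity: O(n)


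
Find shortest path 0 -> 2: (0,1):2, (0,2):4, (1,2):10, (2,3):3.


Dijkstra from 0:
Distances: {0: 0, 1: 2, 2: 4, 3: 7}
Shortest distance to 2 = 4, path = [0, 2]


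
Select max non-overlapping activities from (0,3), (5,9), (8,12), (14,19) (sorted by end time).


Greedy: pick earliest-ending, then skip overlaps.
Selected (3 activities): [(0, 3), (5, 9), (14, 19)]


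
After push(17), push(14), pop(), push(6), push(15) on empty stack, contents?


push(17) -> [17]
push(14) -> [17, 14]
pop() returns 14 -> [17]
push(6) -> [17, 6]
push(15) -> [17, 6, 15]
Final stack (bottom to top): [17, 6, 15]


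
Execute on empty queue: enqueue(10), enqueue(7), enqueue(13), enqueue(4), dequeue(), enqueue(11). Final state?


enqueue(10) -> [10]
enqueue(7) -> [10, 7]
enqueue(13) -> [10, 7, 13]
enqueue(4) -> [10, 7, 13, 4]
dequeue() returns 10 -> [7, 13, 4]
enqueue(11) -> [7, 13, 4, 11]
Final queue (front to back): [7, 13, 4, 11]


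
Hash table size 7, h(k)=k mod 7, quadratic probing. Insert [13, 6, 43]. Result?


Insertions: 13->slot 6; 6->slot 0; 43->slot 1
Table: [6, 43, None, None, None, None, 13]


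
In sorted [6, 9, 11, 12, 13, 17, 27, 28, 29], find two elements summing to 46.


Two pointers: lo=0, hi=8
Found pair: (17, 29) summing to 46


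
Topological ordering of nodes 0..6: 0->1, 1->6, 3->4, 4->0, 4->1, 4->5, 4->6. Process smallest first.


Kahn's algorithm, process smallest node first
Order: [2, 3, 4, 0, 1, 5, 6]


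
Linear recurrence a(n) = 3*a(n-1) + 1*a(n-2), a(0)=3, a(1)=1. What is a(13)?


Build bottom-up:
...a(11)=269992, a(12)=891723, a(13)=3*891723+1*269992=2945161


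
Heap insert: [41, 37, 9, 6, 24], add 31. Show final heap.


Append 31: [41, 37, 9, 6, 24, 31]
Bubble up: swap idx 5(31) with idx 2(9)
Result: [41, 37, 31, 6, 24, 9]


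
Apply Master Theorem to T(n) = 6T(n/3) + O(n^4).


a=6, b=3, c=4. log_3(6)=1.631 < c=4. Case 3: O(n^c) = O(n^4)
Complexity: O(n^4)


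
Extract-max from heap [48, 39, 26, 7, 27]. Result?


Max = 48
Replace root with last, heapify down
Resulting heap: [39, 27, 26, 7]


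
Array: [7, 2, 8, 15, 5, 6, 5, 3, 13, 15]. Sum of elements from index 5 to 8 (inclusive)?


Prefix sums: [0, 7, 9, 17, 32, 37, 43, 48, 51, 64, 79]
Sum[5..8] = prefix[9] - prefix[5] = 64 - 37 = 27


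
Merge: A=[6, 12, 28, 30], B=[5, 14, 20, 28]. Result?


Compare heads, take smaller each step.
Merged: [5, 6, 12, 14, 20, 28, 28, 30]


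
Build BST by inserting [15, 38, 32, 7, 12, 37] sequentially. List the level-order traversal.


Root = 15; build tree by BST insertion.
Level-Order traversal: [15, 7, 38, 12, 32, 37]


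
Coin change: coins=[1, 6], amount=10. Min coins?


dp[0]=0; dp[i]=1+min(dp[i-c] for c in coins)
...dp[5]=5, dp[6]=1, dp[7]=2, dp[8]=3, dp[9]=4, dp[10]=5
Minimum coins for 10 = 5


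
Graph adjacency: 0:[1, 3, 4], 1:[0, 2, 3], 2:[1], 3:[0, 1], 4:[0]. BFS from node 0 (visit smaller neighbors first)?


BFS queue: start with [0]
Visit order: [0, 1, 3, 4, 2]


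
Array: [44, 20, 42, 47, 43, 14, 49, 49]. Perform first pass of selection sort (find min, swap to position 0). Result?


After one pass: [14, 20, 42, 47, 43, 44, 49, 49]


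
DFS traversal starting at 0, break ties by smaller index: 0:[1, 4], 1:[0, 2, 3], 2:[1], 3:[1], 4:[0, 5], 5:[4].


DFS stack-based: start with [0]
Visit order: [0, 1, 2, 3, 4, 5]


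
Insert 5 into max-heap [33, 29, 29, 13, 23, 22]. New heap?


Append 5: [33, 29, 29, 13, 23, 22, 5]
Bubble up: no swaps needed
Result: [33, 29, 29, 13, 23, 22, 5]


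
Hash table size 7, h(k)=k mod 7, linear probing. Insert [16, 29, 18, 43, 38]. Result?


Insertions: 16->slot 2; 29->slot 1; 18->slot 4; 43->slot 3; 38->slot 5
Table: [None, 29, 16, 43, 18, 38, None]


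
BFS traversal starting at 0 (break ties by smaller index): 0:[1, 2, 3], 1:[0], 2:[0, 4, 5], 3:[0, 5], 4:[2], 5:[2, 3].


BFS queue: start with [0]
Visit order: [0, 1, 2, 3, 4, 5]


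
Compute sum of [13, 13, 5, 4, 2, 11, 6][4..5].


Prefix sums: [0, 13, 26, 31, 35, 37, 48, 54]
Sum[4..5] = prefix[6] - prefix[4] = 48 - 35 = 13


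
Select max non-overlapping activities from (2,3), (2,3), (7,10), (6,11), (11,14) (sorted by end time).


Greedy: pick earliest-ending, then skip overlaps.
Selected (3 activities): [(2, 3), (7, 10), (11, 14)]


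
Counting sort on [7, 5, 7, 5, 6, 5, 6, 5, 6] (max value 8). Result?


Count array: [0, 0, 0, 0, 0, 4, 3, 2, 0]
Reconstruct: [5, 5, 5, 5, 6, 6, 6, 7, 7]


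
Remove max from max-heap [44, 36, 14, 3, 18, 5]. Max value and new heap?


Max = 44
Replace root with last, heapify down
Resulting heap: [36, 18, 14, 3, 5]


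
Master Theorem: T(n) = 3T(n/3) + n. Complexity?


a=3, b=3, c=1. log_3(3)=1 = c=1. Case 2: O(n^c log n) = O(n log n)
Complexity: O(n log n)


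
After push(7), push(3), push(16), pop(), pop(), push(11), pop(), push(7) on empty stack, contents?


push(7) -> [7]
push(3) -> [7, 3]
push(16) -> [7, 3, 16]
pop() returns 16 -> [7, 3]
pop() returns 3 -> [7]
push(11) -> [7, 11]
pop() returns 11 -> [7]
push(7) -> [7, 7]
Final stack (bottom to top): [7, 7]


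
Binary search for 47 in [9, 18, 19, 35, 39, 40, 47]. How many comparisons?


Search for 47:
[0,6] mid=3 arr[3]=35
[4,6] mid=5 arr[5]=40
[6,6] mid=6 arr[6]=47
Total: 3 comparisons


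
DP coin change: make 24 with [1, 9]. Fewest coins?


dp[0]=0; dp[i]=1+min(dp[i-c] for c in coins)
...dp[19]=3, dp[20]=4, dp[21]=5, dp[22]=6, dp[23]=7, dp[24]=8
Minimum coins for 24 = 8


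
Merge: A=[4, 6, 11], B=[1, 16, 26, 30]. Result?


Compare heads, take smaller each step.
Merged: [1, 4, 6, 11, 16, 26, 30]


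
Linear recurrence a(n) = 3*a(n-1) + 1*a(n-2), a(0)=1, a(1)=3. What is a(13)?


Build bottom-up:
...a(11)=467280, a(12)=1543321, a(13)=3*1543321+1*467280=5097243


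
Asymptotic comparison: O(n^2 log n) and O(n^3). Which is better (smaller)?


n^2 log n grows slower than cubic
O(n^2 log n) is asymptotically smaller; O(n^3) grows faster


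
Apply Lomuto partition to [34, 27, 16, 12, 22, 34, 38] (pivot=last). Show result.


Elements <= 38 go left of pivot.
Result: [34, 27, 16, 12, 22, 34, 38], pivot at index 6


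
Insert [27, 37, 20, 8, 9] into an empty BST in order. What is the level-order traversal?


Root = 27; build tree by BST insertion.
Level-Order traversal: [27, 20, 37, 8, 9]


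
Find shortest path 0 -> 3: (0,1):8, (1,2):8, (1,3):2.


Dijkstra from 0:
Distances: {0: 0, 1: 8, 2: 16, 3: 10}
Shortest distance to 3 = 10, path = [0, 1, 3]


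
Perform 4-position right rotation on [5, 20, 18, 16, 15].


Right rotate by 4: [20, 18, 16, 15, 5]


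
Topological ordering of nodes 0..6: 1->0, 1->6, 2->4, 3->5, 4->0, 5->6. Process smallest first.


Kahn's algorithm, process smallest node first
Order: [1, 2, 3, 4, 0, 5, 6]


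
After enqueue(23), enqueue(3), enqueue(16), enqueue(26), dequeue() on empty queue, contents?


enqueue(23) -> [23]
enqueue(3) -> [23, 3]
enqueue(16) -> [23, 3, 16]
enqueue(26) -> [23, 3, 16, 26]
dequeue() returns 23 -> [3, 16, 26]
Final queue (front to back): [3, 16, 26]


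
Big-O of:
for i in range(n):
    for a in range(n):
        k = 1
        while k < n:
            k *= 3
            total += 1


Per nesting level: O(n) * O(n) * O(log n) = O(n^2 log n)
Complexity: O(n^2 log n)


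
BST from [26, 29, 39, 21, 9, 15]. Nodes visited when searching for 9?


BST root = 26
Search for 9: compare at each node
Path: [26, 21, 9]


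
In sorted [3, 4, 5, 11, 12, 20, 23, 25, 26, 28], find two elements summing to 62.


Two pointers: lo=0, hi=9
No pair sums to 62


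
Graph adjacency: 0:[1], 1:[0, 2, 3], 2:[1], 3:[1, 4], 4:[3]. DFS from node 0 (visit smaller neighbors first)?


DFS stack-based: start with [0]
Visit order: [0, 1, 2, 3, 4]


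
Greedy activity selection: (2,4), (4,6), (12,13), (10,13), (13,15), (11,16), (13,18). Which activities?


Greedy: pick earliest-ending, then skip overlaps.
Selected (4 activities): [(2, 4), (4, 6), (12, 13), (13, 15)]


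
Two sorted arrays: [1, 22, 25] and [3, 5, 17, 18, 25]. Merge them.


Compare heads, take smaller each step.
Merged: [1, 3, 5, 17, 18, 22, 25, 25]


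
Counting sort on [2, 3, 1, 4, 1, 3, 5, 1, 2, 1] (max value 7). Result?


Count array: [0, 4, 2, 2, 1, 1, 0, 0]
Reconstruct: [1, 1, 1, 1, 2, 2, 3, 3, 4, 5]


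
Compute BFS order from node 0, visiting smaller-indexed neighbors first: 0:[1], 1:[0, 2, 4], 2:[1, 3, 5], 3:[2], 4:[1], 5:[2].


BFS queue: start with [0]
Visit order: [0, 1, 2, 4, 3, 5]


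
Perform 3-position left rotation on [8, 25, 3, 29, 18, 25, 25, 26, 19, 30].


Left rotate by 3: [29, 18, 25, 25, 26, 19, 30, 8, 25, 3]


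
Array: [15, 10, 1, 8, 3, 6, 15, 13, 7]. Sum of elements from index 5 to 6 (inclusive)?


Prefix sums: [0, 15, 25, 26, 34, 37, 43, 58, 71, 78]
Sum[5..6] = prefix[7] - prefix[5] = 58 - 37 = 21


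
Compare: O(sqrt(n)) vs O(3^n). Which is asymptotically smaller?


sublinear grows slower than exponential (base 3)
O(sqrt(n)) is asymptotically smaller; O(3^n) grows faster


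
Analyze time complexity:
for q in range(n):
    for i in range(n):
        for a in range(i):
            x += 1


Per nesting level: O(n) * O(n) * O(n) [triangular over i] = O(n^3)
Complexity: O(n^3)


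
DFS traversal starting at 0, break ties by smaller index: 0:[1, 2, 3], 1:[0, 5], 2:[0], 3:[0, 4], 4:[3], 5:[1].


DFS stack-based: start with [0]
Visit order: [0, 1, 5, 2, 3, 4]


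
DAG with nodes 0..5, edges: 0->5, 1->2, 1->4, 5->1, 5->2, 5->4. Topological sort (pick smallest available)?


Kahn's algorithm, process smallest node first
Order: [0, 3, 5, 1, 2, 4]


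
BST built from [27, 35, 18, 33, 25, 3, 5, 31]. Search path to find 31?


BST root = 27
Search for 31: compare at each node
Path: [27, 35, 33, 31]


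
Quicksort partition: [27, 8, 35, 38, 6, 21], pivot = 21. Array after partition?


Elements <= 21 go left of pivot.
Result: [8, 6, 21, 38, 27, 35], pivot at index 2


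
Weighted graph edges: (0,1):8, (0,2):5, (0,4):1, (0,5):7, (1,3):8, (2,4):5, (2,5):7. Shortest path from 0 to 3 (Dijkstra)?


Dijkstra from 0:
Distances: {0: 0, 1: 8, 2: 5, 3: 16, 4: 1, 5: 7}
Shortest distance to 3 = 16, path = [0, 1, 3]


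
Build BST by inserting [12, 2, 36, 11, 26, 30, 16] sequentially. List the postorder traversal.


Root = 12; build tree by BST insertion.
Postorder traversal: [11, 2, 16, 30, 26, 36, 12]


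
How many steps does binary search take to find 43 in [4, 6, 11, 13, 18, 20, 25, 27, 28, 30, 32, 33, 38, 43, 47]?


Search for 43:
[0,14] mid=7 arr[7]=27
[8,14] mid=11 arr[11]=33
[12,14] mid=13 arr[13]=43
Total: 3 comparisons


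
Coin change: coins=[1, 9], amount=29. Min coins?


dp[0]=0; dp[i]=1+min(dp[i-c] for c in coins)
...dp[24]=8, dp[25]=9, dp[26]=10, dp[27]=3, dp[28]=4, dp[29]=5
Minimum coins for 29 = 5


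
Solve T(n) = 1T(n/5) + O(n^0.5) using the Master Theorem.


a=1, b=5, c=0.5. log_5(1)=0 < c=0.5. Case 3: O(n^c) = O(sqrt(n))
Complexity: O(sqrt(n))


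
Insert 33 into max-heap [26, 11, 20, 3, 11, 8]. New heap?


Append 33: [26, 11, 20, 3, 11, 8, 33]
Bubble up: swap idx 6(33) with idx 2(20); swap idx 2(33) with idx 0(26)
Result: [33, 11, 26, 3, 11, 8, 20]


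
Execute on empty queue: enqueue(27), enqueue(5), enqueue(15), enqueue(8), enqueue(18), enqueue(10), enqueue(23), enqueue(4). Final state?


enqueue(27) -> [27]
enqueue(5) -> [27, 5]
enqueue(15) -> [27, 5, 15]
enqueue(8) -> [27, 5, 15, 8]
enqueue(18) -> [27, 5, 15, 8, 18]
enqueue(10) -> [27, 5, 15, 8, 18, 10]
enqueue(23) -> [27, 5, 15, 8, 18, 10, 23]
enqueue(4) -> [27, 5, 15, 8, 18, 10, 23, 4]
Final queue (front to back): [27, 5, 15, 8, 18, 10, 23, 4]


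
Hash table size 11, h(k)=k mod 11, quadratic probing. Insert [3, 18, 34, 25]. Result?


Insertions: 3->slot 3; 18->slot 7; 34->slot 1; 25->slot 4
Table: [None, 34, None, 3, 25, None, None, 18, None, None, None]


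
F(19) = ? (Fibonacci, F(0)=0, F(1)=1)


F(n)=F(n-1)+F(n-2)
...F(17)=1597, F(18)=2584, F(19)=4181


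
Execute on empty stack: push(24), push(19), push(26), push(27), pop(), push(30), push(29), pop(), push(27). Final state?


push(24) -> [24]
push(19) -> [24, 19]
push(26) -> [24, 19, 26]
push(27) -> [24, 19, 26, 27]
pop() returns 27 -> [24, 19, 26]
push(30) -> [24, 19, 26, 30]
push(29) -> [24, 19, 26, 30, 29]
pop() returns 29 -> [24, 19, 26, 30]
push(27) -> [24, 19, 26, 30, 27]
Final stack (bottom to top): [24, 19, 26, 30, 27]


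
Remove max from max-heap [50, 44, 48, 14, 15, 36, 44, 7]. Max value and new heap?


Max = 50
Replace root with last, heapify down
Resulting heap: [48, 44, 44, 14, 15, 36, 7]


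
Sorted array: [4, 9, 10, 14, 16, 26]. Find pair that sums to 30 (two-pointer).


Two pointers: lo=0, hi=5
Found pair: (4, 26) summing to 30


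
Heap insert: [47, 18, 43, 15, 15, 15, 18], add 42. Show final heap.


Append 42: [47, 18, 43, 15, 15, 15, 18, 42]
Bubble up: swap idx 7(42) with idx 3(15); swap idx 3(42) with idx 1(18)
Result: [47, 42, 43, 18, 15, 15, 18, 15]


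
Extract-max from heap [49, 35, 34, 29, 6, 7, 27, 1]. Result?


Max = 49
Replace root with last, heapify down
Resulting heap: [35, 29, 34, 1, 6, 7, 27]


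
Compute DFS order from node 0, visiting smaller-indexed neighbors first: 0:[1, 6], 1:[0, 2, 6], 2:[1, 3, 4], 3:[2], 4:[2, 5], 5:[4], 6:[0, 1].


DFS stack-based: start with [0]
Visit order: [0, 1, 2, 3, 4, 5, 6]


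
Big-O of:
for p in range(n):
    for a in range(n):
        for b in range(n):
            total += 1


Per nesting level: O(n) * O(n) * O(n) = O(n^3)
Complexity: O(n^3)


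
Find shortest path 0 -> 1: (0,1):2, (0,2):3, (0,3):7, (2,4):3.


Dijkstra from 0:
Distances: {0: 0, 1: 2, 2: 3, 3: 7, 4: 6}
Shortest distance to 1 = 2, path = [0, 1]


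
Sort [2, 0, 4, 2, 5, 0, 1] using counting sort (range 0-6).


Count array: [2, 1, 2, 0, 1, 1, 0]
Reconstruct: [0, 0, 1, 2, 2, 4, 5]


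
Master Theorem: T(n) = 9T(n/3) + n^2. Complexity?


a=9, b=3, c=2. log_3(9)=2 = c=2. Case 2: O(n^c log n) = O(n^2 log n)
Complexity: O(n^2 log n)


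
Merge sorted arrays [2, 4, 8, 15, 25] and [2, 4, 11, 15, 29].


Compare heads, take smaller each step.
Merged: [2, 2, 4, 4, 8, 11, 15, 15, 25, 29]


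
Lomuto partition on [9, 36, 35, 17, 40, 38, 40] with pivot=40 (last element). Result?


Elements <= 40 go left of pivot.
Result: [9, 36, 35, 17, 40, 38, 40], pivot at index 6


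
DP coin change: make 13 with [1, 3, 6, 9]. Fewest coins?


dp[0]=0; dp[i]=1+min(dp[i-c] for c in coins)
...dp[8]=3, dp[9]=1, dp[10]=2, dp[11]=3, dp[12]=2, dp[13]=3
Minimum coins for 13 = 3
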